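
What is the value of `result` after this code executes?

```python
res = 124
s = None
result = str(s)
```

res = 124; s = None; result = 'None'

'None'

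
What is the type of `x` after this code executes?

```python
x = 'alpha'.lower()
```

str.lower() returns str

str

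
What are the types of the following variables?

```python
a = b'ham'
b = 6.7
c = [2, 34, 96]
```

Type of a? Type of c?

a is assigned a bytes literal (b'...' prefix); c is assigned a list literal (square brackets)

bytes, list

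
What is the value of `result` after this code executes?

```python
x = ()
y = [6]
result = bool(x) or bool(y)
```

x = (); y = [6]; result = True

True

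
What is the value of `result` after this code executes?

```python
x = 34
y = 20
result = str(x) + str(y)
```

x = 34; y = 20; result = '3420'

'3420'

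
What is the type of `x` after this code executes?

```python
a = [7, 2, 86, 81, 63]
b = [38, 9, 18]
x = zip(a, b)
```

zip() returns a zip object

zip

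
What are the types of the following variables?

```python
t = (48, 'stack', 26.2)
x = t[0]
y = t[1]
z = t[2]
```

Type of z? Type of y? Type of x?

tuple[2] is float; tuple[1] is str; tuple[0] is int

float, str, int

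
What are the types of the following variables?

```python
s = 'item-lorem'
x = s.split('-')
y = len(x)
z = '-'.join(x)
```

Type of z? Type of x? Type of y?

str.join() returns str; str.split() returns list; len() returns int

str, list, int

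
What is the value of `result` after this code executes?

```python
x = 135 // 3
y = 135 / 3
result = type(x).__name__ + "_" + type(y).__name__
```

x is int; y is float; result = 'int_float'

'int_float'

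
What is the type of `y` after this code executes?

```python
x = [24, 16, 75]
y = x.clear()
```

list.clear() returns None

NoneType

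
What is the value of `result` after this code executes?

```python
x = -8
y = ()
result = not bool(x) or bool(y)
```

x = -8; y = (); result = False

False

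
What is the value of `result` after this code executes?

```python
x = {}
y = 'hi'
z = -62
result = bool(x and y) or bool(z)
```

x = {}; y = 'hi'; z = -62; result = True

True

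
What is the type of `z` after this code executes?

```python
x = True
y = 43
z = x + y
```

bool + int = int (bool is subclass of int)

int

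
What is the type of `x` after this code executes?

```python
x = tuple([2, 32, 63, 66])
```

tuple() constructor returns tuple

tuple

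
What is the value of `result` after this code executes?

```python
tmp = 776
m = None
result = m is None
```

tmp = 776; m = None; result = True

True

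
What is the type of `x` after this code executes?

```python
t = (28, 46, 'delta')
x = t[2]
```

Index 2 of tuple is a str literal

str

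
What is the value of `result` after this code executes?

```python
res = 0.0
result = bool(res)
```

res = 0.0; result = False

False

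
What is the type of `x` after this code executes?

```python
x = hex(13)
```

hex() returns str representation

str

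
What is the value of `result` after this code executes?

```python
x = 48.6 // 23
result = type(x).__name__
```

x is float; result = 'float'

'float'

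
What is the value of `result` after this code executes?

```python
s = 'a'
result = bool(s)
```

s = 'a'; result = True

True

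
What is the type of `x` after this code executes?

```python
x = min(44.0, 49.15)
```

min() of floats returns float

float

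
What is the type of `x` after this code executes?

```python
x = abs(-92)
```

abs() of int returns int

int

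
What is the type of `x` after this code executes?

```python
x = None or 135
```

'or' with None returns the other truthy value

int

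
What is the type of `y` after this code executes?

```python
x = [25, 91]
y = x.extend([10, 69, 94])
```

list.extend() returns None

NoneType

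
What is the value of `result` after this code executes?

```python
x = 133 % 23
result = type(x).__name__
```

x is int; result = 'int'

'int'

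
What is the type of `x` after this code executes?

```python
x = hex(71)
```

hex() returns str representation

str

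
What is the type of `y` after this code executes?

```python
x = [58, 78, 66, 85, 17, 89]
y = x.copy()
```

list.copy() returns list

list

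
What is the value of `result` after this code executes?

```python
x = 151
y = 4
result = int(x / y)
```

x = 151; y = 4; result = 37

37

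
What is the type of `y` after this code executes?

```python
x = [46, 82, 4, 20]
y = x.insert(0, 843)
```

list.insert() returns None

NoneType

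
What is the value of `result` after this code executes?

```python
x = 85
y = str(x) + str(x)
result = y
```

x = 85; y = '8585'; result = '8585'

'8585'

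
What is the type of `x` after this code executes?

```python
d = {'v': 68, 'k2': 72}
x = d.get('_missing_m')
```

dict.get() returns None when key not found

NoneType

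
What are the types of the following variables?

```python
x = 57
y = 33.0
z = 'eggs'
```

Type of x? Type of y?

x is assigned a bare integer (no decimal point), so it is an int; y is assigned a number with a decimal point, so it is a float

int, float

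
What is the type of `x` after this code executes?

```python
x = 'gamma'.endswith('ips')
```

str.endswith() returns bool

bool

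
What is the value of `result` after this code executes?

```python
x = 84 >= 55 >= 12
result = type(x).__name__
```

x is bool; result = 'bool'

'bool'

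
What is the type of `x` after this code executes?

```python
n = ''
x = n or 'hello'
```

'or' returns first truthy value (str)

str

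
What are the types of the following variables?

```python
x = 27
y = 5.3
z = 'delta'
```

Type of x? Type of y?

x is assigned a bare integer (no decimal point), so it is an int; y is assigned a number with a decimal point, so it is a float

int, float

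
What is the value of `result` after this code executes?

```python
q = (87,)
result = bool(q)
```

q = (87,); result = True

True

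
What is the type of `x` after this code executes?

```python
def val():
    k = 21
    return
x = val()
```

Bare return returns None

NoneType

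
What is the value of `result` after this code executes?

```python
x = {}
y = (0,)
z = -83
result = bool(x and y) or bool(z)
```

x = {}; y = (0,); z = -83; result = True

True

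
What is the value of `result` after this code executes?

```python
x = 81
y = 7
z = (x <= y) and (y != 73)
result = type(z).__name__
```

x is int; y is int; z is bool; result = 'bool'

'bool'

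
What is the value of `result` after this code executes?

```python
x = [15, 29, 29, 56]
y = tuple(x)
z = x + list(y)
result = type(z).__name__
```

x is list; y is tuple; z is list; result = 'list'

'list'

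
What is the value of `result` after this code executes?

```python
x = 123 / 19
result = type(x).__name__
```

x is float; result = 'float'

'float'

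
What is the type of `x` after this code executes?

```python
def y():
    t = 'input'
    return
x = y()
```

Bare return returns None

NoneType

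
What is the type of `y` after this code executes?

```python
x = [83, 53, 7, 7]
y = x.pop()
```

list.pop() returns the popped element

int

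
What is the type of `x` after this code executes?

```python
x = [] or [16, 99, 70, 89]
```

'or' returns first truthy value (list)

list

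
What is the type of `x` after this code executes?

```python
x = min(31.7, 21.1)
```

min() of floats returns float

float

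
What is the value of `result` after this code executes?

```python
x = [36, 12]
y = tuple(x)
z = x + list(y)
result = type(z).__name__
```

x is list; y is tuple; z is list; result = 'list'

'list'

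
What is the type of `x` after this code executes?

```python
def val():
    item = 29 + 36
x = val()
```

Function without return returns None

NoneType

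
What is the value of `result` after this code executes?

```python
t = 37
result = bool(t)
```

t = 37; result = True

True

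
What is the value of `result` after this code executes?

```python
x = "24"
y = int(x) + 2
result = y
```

x = '24'; y = 26; result = 26

26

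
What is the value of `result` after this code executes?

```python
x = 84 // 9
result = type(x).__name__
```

x is int; result = 'int'

'int'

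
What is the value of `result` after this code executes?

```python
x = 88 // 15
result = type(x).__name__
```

x is int; result = 'int'

'int'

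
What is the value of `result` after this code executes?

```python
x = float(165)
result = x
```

x = 165.0; result = 165.0

165.0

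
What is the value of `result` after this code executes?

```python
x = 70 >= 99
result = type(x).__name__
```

x is bool; result = 'bool'

'bool'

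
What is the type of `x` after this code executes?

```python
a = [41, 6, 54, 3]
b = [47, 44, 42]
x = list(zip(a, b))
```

list(zip()) returns a list of tuples

list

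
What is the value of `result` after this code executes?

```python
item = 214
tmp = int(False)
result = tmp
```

item = 214; tmp = 0; result = 0

0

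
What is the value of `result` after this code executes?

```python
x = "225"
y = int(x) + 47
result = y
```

x = '225'; y = 272; result = 272

272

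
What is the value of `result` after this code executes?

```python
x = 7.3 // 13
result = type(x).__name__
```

x is float; result = 'float'

'float'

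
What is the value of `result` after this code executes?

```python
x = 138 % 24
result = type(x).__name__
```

x is int; result = 'int'

'int'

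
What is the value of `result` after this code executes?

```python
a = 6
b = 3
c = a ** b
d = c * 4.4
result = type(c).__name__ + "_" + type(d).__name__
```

a is int; b is int; c is int; d is float; result = 'int_float'

'int_float'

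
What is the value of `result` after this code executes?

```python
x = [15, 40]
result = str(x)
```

x = [15, 40]; result = '[15, 40]'

'[15, 40]'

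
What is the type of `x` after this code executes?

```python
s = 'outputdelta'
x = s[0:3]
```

Slicing a str returns str

str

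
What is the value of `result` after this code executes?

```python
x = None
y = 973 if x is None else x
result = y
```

x = None; y = 973; result = 973

973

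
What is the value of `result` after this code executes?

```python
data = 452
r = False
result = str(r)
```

data = 452; r = False; result = 'False'

'False'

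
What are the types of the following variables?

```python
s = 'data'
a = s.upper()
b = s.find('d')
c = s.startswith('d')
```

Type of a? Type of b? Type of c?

upper() returns str; find() returns int; startswith() returns bool

str, int, bool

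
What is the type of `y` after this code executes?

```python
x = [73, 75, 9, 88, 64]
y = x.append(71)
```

list.append() returns None (mutates in place)

NoneType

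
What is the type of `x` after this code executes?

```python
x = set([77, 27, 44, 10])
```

set() constructor returns set

set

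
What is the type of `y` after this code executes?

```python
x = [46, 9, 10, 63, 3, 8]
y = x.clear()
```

list.clear() returns None

NoneType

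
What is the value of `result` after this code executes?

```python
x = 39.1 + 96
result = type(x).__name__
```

x is float; result = 'float'

'float'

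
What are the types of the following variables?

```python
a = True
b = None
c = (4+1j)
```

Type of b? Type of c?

b is assigned None, whose type is NoneType; c is assigned (4+1j), an int plus an imaginary literal (j suffix), which evaluates to complex

NoneType, complex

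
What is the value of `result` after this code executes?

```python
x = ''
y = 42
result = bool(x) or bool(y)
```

x = ''; y = 42; result = True

True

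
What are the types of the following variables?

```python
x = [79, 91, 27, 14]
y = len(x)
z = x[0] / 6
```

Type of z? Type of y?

int / int = float; len() returns int

float, int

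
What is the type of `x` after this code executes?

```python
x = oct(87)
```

oct() returns str representation

str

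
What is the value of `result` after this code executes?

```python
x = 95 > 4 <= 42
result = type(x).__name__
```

x is bool; result = 'bool'

'bool'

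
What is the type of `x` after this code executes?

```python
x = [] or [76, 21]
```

'or' returns first truthy value (list)

list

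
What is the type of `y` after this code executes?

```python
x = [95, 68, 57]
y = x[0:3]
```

Slicing a list returns a list

list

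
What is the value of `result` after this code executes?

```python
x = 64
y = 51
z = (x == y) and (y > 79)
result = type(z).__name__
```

x is int; y is int; z is bool; result = 'bool'

'bool'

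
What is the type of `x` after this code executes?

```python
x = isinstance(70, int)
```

isinstance() returns bool

bool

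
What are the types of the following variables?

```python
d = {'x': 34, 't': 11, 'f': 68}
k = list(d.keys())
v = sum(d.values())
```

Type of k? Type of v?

list() converts to list; sum of ints is int

list, int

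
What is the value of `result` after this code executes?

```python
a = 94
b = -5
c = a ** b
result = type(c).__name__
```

a is int; b is int; c is float; result = 'float'

'float'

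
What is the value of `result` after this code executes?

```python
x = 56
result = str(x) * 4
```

x = 56; result = '56565656'

'56565656'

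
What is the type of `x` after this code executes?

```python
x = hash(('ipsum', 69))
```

hash() returns int

int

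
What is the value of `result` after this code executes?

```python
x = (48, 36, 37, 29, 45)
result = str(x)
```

x = (48, 36, 37, 29, 45); result = '(48, 36, 37, 29, 45)'

'(48, 36, 37, 29, 45)'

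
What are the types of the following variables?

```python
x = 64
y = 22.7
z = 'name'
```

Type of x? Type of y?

x is assigned a bare integer (no decimal point), so it is an int; y is assigned a number with a decimal point, so it is a float

int, float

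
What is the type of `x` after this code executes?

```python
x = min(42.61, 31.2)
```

min() of floats returns float

float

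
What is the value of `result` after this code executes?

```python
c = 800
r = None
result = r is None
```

c = 800; r = None; result = True

True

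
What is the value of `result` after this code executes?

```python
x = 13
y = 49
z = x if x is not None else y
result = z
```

x = 13; y = 49; z = 13; result = 13

13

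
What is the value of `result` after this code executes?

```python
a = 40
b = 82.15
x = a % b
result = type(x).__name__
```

a is int; b is float; x is float; result = 'float'

'float'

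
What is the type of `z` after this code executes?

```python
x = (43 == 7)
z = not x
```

'not' returns bool

bool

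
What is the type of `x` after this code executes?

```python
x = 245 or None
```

'or' returns first truthy value

int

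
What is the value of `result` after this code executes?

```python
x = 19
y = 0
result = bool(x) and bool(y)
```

x = 19; y = 0; result = False

False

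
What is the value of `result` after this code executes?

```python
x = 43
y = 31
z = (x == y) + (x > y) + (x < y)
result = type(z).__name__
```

x is int; y is int; z is int; result = 'int'

'int'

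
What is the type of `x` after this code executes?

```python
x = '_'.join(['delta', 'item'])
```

str.join() returns str

str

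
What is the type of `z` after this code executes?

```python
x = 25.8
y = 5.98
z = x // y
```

float // float = float

float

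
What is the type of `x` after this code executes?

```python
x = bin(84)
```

bin() returns str representation

str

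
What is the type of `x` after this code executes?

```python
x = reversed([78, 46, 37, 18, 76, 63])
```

reversed() on a list returns list_reverseiterator

list_reverseiterator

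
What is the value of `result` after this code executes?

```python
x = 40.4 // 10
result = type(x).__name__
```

x is float; result = 'float'

'float'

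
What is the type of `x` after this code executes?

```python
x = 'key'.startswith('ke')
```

str.startswith() returns bool

bool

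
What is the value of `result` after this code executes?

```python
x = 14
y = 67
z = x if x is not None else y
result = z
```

x = 14; y = 67; z = 14; result = 14

14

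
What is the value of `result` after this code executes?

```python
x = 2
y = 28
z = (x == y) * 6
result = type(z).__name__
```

x is int; y is int; z is int; result = 'int'

'int'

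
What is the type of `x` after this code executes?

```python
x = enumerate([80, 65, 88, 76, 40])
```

enumerate() returns an enumerate object

enumerate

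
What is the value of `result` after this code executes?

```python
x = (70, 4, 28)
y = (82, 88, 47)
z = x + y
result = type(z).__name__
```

x is tuple; y is tuple; z is tuple; result = 'tuple'

'tuple'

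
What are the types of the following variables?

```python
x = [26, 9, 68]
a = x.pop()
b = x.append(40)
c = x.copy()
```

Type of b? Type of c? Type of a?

append() returns None; copy() returns list; pop() returns element

NoneType, list, int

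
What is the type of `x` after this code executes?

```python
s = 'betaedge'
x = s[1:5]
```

Slicing a str returns str

str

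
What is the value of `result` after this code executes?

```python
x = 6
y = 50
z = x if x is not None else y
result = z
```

x = 6; y = 50; z = 6; result = 6

6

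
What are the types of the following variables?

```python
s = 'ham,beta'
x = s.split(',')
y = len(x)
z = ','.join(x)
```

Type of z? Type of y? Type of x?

str.join() returns str; len() returns int; str.split() returns list

str, int, list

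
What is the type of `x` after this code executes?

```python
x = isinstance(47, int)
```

isinstance() returns bool

bool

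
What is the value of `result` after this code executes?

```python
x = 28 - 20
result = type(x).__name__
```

x is int; result = 'int'

'int'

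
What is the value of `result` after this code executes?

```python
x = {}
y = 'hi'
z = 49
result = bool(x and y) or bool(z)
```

x = {}; y = 'hi'; z = 49; result = True

True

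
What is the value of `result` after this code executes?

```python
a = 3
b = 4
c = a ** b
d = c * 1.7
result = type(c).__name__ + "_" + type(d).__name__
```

a is int; b is int; c is int; d is float; result = 'int_float'

'int_float'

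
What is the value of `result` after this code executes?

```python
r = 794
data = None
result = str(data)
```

r = 794; data = None; result = 'None'

'None'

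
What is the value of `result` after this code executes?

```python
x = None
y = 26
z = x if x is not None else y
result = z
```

x = None; y = 26; z = 26; result = 26

26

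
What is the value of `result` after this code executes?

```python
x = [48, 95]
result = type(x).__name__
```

x is list; result = 'list'

'list'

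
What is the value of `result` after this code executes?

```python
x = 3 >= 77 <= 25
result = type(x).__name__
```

x is bool; result = 'bool'

'bool'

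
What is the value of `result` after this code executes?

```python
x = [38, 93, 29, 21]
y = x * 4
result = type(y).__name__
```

x is list; y is list; result = 'list'

'list'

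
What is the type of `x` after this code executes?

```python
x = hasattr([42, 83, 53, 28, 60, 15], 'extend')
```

hasattr() returns bool

bool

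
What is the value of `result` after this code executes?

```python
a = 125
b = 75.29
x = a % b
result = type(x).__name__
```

a is int; b is float; x is float; result = 'float'

'float'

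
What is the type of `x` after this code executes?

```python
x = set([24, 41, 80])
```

set() constructor returns set

set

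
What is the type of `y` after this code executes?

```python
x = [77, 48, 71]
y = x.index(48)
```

list.index() returns int

int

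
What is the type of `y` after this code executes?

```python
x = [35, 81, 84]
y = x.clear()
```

list.clear() returns None

NoneType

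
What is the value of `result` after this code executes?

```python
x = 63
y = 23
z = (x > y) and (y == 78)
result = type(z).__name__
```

x is int; y is int; z is bool; result = 'bool'

'bool'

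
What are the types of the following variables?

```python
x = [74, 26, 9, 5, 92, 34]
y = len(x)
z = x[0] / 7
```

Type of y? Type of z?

len() returns int; int / int = float

int, float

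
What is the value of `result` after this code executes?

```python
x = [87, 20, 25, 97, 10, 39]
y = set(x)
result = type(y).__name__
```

x is list; y is set; result = 'set'

'set'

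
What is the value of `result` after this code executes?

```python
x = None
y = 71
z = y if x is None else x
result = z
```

x = None; y = 71; z = 71; result = 71

71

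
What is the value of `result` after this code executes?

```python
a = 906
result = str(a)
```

a = 906; result = '906'

'906'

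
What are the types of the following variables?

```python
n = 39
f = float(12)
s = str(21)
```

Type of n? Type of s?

n is assigned a bare integer (no decimal point), so it is an int; s is assigned the result of calling str(), which returns a str

int, str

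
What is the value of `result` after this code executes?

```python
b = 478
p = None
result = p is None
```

b = 478; p = None; result = True

True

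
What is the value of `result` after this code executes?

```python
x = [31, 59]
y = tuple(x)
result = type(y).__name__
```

x is list; y is tuple; result = 'tuple'

'tuple'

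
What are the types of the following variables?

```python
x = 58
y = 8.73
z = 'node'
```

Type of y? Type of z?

y is assigned a number with a decimal point, so it is a float; z is assigned a quoted string literal, so it is a str

float, str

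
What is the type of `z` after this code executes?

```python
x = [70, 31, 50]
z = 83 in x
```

'in' operator returns bool

bool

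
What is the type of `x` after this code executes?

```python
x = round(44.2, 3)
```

round() with decimal places returns float

float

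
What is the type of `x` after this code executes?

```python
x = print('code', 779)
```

print() returns None

NoneType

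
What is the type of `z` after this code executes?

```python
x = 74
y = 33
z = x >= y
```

Comparison returns bool

bool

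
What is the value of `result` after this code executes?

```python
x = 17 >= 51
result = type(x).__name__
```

x is bool; result = 'bool'

'bool'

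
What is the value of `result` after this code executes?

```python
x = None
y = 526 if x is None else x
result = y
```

x = None; y = 526; result = 526

526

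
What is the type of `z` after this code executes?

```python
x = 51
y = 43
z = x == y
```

Equality comparison returns bool

bool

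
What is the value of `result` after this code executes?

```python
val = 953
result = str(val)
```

val = 953; result = '953'

'953'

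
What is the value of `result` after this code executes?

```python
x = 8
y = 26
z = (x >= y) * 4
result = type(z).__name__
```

x is int; y is int; z is int; result = 'int'

'int'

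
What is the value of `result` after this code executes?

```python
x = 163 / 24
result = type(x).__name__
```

x is float; result = 'float'

'float'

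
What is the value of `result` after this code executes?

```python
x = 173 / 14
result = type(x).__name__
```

x is float; result = 'float'

'float'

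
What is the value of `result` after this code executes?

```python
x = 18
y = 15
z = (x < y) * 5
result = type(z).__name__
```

x is int; y is int; z is int; result = 'int'

'int'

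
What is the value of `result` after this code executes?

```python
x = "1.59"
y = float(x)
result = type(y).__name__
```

x is str; y is float; result = 'float'

'float'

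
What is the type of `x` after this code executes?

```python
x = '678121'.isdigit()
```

str.isdigit() returns bool

bool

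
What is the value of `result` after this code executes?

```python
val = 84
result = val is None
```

val = 84; result = False

False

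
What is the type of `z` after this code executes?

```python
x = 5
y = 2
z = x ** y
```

positive int ** positive int = int

int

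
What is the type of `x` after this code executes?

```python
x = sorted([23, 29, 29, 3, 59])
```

sorted() always returns list

list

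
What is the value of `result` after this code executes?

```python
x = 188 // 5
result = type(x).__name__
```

x is int; result = 'int'

'int'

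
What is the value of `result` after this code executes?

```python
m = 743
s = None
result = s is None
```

m = 743; s = None; result = True

True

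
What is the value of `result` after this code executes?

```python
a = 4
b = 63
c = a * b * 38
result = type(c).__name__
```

a is int; b is int; c is int; result = 'int'

'int'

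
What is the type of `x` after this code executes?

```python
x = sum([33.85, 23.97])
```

sum() of floats returns float

float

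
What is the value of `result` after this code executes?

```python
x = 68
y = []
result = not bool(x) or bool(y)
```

x = 68; y = []; result = False

False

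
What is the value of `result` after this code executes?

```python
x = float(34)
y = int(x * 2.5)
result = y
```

x = 34.0; y = 85; result = 85

85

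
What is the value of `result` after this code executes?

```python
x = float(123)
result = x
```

x = 123.0; result = 123.0

123.0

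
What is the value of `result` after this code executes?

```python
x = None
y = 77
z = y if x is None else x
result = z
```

x = None; y = 77; z = 77; result = 77

77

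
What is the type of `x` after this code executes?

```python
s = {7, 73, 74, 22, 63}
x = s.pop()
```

Popping from set[int] returns int

int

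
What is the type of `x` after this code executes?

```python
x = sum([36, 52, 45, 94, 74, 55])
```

sum() of ints returns int

int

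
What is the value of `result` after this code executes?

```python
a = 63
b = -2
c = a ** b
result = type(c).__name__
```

a is int; b is int; c is float; result = 'float'

'float'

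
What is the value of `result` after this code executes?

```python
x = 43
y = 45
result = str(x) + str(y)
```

x = 43; y = 45; result = '4345'

'4345'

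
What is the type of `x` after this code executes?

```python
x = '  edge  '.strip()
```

str.strip() returns str

str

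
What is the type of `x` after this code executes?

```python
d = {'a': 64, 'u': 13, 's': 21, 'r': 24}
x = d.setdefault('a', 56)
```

dict.setdefault() returns the (existing or default) value

int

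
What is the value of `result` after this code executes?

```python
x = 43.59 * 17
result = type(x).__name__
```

x is float; result = 'float'

'float'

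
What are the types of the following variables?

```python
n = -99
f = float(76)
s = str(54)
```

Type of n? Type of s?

n is assigned a bare integer (no decimal point), so it is an int; s is assigned the result of calling str(), which returns a str

int, str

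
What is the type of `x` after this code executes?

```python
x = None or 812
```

'or' with None returns the other truthy value

int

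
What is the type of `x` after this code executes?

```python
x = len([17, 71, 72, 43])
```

len() always returns int

int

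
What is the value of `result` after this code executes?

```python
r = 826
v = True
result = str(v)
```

r = 826; v = True; result = 'True'

'True'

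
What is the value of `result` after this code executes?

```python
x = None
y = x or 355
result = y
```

x = None; y = 355; result = 355

355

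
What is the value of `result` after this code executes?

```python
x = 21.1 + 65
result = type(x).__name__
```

x is float; result = 'float'

'float'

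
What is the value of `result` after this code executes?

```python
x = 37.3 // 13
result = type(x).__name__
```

x is float; result = 'float'

'float'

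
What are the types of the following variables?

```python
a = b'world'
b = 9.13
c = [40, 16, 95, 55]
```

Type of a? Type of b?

a is assigned a bytes literal (b'...' prefix); b is assigned a number with a decimal point, so it is a float

bytes, float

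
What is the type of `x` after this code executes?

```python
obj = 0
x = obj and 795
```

'and' returns first falsy value (0 is int)

int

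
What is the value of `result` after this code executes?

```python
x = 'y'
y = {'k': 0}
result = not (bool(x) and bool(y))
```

x = 'y'; y = {'k': 0}; result = False

False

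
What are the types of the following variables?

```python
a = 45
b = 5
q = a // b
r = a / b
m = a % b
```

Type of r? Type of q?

/ returns float; // returns int

float, int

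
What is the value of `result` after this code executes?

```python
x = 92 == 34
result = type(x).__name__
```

x is bool; result = 'bool'

'bool'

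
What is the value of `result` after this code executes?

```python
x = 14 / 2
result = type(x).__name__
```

x is float; result = 'float'

'float'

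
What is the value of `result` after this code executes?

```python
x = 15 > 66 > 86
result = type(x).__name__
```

x is bool; result = 'bool'

'bool'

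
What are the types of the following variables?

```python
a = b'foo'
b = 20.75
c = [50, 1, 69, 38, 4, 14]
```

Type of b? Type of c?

b is assigned a number with a decimal point, so it is a float; c is assigned a list literal (square brackets)

float, list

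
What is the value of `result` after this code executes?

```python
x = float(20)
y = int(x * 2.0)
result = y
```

x = 20.0; y = 40; result = 40

40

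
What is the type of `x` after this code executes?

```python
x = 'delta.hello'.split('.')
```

str.split() returns list

list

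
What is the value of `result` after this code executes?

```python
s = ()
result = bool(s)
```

s = (); result = False

False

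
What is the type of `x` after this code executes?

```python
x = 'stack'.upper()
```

str.upper() returns str

str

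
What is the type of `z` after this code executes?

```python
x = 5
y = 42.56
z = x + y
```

int + float = float

float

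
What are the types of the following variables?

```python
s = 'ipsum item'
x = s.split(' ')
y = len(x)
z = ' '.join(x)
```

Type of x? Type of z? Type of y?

str.split() returns list; str.join() returns str; len() returns int

list, str, int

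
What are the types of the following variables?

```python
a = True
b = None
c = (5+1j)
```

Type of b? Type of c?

b is assigned None, whose type is NoneType; c is assigned (5+1j), an int plus an imaginary literal (j suffix), which evaluates to complex

NoneType, complex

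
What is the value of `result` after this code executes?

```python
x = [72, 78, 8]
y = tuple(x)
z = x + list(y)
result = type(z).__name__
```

x is list; y is tuple; z is list; result = 'list'

'list'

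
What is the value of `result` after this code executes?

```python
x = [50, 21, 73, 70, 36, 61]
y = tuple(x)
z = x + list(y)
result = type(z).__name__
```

x is list; y is tuple; z is list; result = 'list'

'list'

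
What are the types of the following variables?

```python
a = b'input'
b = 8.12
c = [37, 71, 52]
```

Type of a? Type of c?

a is assigned a bytes literal (b'...' prefix); c is assigned a list literal (square brackets)

bytes, list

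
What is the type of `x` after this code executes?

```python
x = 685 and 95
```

'and' with truthy values returns last operand (int)

int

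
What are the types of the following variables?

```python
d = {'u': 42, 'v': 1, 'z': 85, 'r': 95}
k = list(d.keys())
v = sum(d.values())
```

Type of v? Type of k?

sum of ints is int; list() converts to list

int, list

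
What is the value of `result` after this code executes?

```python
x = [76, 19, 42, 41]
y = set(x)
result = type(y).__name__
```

x is list; y is set; result = 'set'

'set'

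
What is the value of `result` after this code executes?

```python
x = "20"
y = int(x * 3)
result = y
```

x = '20'; y = 202020; result = 202020

202020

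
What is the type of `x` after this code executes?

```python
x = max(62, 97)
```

max() of ints returns int

int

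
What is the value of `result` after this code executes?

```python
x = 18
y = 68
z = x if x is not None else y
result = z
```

x = 18; y = 68; z = 18; result = 18

18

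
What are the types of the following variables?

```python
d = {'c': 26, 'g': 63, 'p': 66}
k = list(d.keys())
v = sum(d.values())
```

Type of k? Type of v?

list() converts to list; sum of ints is int

list, int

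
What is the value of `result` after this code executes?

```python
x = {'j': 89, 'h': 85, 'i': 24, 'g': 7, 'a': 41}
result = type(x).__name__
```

x is dict; result = 'dict'

'dict'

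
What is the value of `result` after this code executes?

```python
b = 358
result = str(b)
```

b = 358; result = '358'

'358'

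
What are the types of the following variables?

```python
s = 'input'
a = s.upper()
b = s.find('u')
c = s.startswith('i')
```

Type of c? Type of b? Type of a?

startswith() returns bool; find() returns int; upper() returns str

bool, int, str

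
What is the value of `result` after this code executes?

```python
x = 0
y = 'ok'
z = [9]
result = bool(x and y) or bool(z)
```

x = 0; y = 'ok'; z = [9]; result = True

True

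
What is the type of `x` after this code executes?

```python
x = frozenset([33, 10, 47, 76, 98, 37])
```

frozenset() returns frozenset

frozenset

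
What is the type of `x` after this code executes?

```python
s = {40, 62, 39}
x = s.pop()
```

Popping from set[int] returns int

int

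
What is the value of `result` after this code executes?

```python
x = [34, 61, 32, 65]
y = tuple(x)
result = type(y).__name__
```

x is list; y is tuple; result = 'tuple'

'tuple'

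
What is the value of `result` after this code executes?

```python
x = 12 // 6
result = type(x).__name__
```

x is int; result = 'int'

'int'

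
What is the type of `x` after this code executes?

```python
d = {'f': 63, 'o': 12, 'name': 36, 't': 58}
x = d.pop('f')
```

dict.pop() returns the value

int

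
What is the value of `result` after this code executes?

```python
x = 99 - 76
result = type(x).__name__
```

x is int; result = 'int'

'int'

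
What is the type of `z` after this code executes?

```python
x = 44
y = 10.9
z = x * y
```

int * float = float

float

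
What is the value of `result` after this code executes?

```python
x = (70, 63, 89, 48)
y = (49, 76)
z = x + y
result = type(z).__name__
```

x is tuple; y is tuple; z is tuple; result = 'tuple'

'tuple'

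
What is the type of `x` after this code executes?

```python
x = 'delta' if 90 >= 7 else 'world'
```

Both branches of conditional are str

str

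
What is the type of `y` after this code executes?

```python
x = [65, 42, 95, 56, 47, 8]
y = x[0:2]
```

Slicing a list returns a list

list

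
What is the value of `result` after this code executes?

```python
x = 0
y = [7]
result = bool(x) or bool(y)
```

x = 0; y = [7]; result = True

True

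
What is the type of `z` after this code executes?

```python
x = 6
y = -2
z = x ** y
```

int ** negative = float

float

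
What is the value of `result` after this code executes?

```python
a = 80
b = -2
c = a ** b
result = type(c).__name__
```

a is int; b is int; c is float; result = 'float'

'float'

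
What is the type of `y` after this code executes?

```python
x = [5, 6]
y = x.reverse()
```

list.reverse() returns None

NoneType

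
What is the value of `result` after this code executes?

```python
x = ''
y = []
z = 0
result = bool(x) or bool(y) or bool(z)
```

x = ''; y = []; z = 0; result = False

False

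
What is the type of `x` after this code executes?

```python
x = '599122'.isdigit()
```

str.isdigit() returns bool

bool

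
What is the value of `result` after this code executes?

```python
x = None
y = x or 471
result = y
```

x = None; y = 471; result = 471

471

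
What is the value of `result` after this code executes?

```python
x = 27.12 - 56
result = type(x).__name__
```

x is float; result = 'float'

'float'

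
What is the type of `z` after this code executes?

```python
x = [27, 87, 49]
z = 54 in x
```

'in' operator returns bool

bool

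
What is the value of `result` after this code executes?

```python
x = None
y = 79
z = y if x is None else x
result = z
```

x = None; y = 79; z = 79; result = 79

79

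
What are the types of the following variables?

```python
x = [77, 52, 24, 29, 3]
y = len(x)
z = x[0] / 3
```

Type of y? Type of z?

len() returns int; int / int = float

int, float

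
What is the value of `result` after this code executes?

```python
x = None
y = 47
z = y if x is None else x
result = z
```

x = None; y = 47; z = 47; result = 47

47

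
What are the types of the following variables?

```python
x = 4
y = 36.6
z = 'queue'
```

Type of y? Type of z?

y is assigned a number with a decimal point, so it is a float; z is assigned a quoted string literal, so it is a str

float, str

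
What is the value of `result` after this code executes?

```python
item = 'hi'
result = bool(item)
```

item = 'hi'; result = True

True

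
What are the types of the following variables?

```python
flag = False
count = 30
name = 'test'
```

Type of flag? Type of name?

flag is assigned the constant False, which has type bool; name is assigned a quoted string literal, so it is a str

bool, str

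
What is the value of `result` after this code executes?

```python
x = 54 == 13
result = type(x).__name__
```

x is bool; result = 'bool'

'bool'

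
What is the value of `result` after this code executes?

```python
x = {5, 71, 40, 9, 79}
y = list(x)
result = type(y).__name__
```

x is set; y is list; result = 'list'

'list'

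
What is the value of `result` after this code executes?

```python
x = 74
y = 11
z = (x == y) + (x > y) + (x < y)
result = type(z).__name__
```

x is int; y is int; z is int; result = 'int'

'int'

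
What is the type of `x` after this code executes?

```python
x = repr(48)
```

repr() returns str

str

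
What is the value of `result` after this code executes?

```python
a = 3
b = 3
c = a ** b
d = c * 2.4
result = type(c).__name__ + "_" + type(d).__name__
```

a is int; b is int; c is int; d is float; result = 'int_float'

'int_float'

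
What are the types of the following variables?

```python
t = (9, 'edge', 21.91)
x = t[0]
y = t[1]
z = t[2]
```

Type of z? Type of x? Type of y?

tuple[2] is float; tuple[0] is int; tuple[1] is str

float, int, str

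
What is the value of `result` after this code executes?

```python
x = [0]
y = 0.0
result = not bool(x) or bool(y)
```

x = [0]; y = 0.0; result = False

False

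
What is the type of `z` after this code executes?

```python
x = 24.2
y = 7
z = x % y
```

float % int = float

float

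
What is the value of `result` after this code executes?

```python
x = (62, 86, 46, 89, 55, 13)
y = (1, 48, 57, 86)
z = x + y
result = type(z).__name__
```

x is tuple; y is tuple; z is tuple; result = 'tuple'

'tuple'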